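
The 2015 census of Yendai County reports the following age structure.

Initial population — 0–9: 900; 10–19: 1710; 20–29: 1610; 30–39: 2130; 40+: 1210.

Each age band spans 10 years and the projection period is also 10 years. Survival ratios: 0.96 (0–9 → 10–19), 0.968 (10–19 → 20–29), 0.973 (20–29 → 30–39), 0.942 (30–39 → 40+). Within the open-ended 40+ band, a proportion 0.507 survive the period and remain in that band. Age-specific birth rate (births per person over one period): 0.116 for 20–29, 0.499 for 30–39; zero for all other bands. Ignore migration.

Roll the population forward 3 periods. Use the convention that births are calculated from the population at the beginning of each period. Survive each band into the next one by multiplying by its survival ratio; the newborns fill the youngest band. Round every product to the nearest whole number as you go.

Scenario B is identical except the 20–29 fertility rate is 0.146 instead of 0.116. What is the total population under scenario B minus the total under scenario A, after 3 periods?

Let band 1 be 0–9 through band 5 = 40+.
After projecting period 1:
Births: 1610 × 0.116 = 187, 2130 × 0.499 = 1063 → total 1250
Band 2: 900 × 0.96 = 864
Band 3: 1710 × 0.968 = 1655
Band 4: 1610 × 0.973 = 1567
Band 5: 2130 × 0.942 + 1210 × 0.507 = 2006 + 613 = 2619
Giving 1250 / 864 / 1655 / 1567 / 2619.
After projecting period 2:
Births: 1655 × 0.116 = 192, 1567 × 0.499 = 782 → total 974
Band 2: 1250 × 0.96 = 1200
Band 3: 864 × 0.968 = 836
Band 4: 1655 × 0.973 = 1610
Band 5: 1567 × 0.942 + 2619 × 0.507 = 1476 + 1328 = 2804
Giving 974 / 1200 / 836 / 1610 / 2804.
After projecting period 3:
Births: 836 × 0.116 = 97, 1610 × 0.499 = 803 → total 900
Band 2: 974 × 0.96 = 935
Band 3: 1200 × 0.968 = 1162
Band 4: 836 × 0.973 = 813
Band 5: 1610 × 0.942 + 2804 × 0.507 = 1517 + 1422 = 2939
Giving 900 / 935 / 1162 / 813 / 2939.
Scenario A total after 3 periods: 6749
Scenario B projection —
After projecting period 1:
Births: 1610 × 0.146 = 235, 2130 × 0.499 = 1063 → total 1298
Band 2: 900 × 0.96 = 864
Band 3: 1710 × 0.968 = 1655
Band 4: 1610 × 0.973 = 1567
Band 5: 2130 × 0.942 + 1210 × 0.507 = 2006 + 613 = 2619
Giving 1298 / 864 / 1655 / 1567 / 2619.
After projecting period 2:
Births: 1655 × 0.146 = 242, 1567 × 0.499 = 782 → total 1024
Band 2: 1298 × 0.96 = 1246
Band 3: 864 × 0.968 = 836
Band 4: 1655 × 0.973 = 1610
Band 5: 1567 × 0.942 + 2619 × 0.507 = 1476 + 1328 = 2804
Giving 1024 / 1246 / 836 / 1610 / 2804.
After projecting period 3:
Births: 836 × 0.146 = 122, 1610 × 0.499 = 803 → total 925
Band 2: 1024 × 0.96 = 983
Band 3: 1246 × 0.968 = 1206
Band 4: 836 × 0.973 = 813
Band 5: 1610 × 0.942 + 2804 × 0.507 = 1517 + 1422 = 2939
Giving 925 / 983 / 1206 / 813 / 2939.
Scenario B total after 3 periods: 6866
Difference B − A = 6866 − 6749 = 117

117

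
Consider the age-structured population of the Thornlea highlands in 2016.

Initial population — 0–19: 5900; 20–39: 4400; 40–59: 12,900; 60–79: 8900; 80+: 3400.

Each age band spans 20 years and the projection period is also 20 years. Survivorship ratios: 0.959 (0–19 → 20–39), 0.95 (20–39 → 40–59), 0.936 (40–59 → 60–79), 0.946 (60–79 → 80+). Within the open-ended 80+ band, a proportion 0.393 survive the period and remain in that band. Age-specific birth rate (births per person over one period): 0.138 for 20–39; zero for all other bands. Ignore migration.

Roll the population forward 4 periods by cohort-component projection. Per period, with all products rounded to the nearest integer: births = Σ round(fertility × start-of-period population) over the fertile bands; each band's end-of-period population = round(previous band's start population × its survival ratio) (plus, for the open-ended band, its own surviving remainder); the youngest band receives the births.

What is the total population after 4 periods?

[period 1]
Births: 4400 * 0.138 = 607
20–39: 5900 * 0.959 = 5658
40–59: 4400 * 0.95 = 4180
60–79: 12900 * 0.936 = 12074
80+: 8900 * 0.946 + 3400 * 0.393 = 8419 + 1336 = 9755
Giving 607 / 5658 / 4180 / 12074 / 9755.
[period 2]
Births: 5658 * 0.138 = 781
20–39: 607 * 0.959 = 582
40–59: 5658 * 0.95 = 5375
60–79: 4180 * 0.936 = 3912
80+: 12074 * 0.946 + 9755 * 0.393 = 11422 + 3834 = 15256
Giving 781 / 582 / 5375 / 3912 / 15256.
[period 3]
Births: 582 * 0.138 = 80
20–39: 781 * 0.959 = 749
40–59: 582 * 0.95 = 553
60–79: 5375 * 0.936 = 5031
80+: 3912 * 0.946 + 15256 * 0.393 = 3701 + 5996 = 9697
Giving 80 / 749 / 553 / 5031 / 9697.
[period 4]
Births: 749 * 0.138 = 103
20–39: 80 * 0.959 = 77
40–59: 749 * 0.95 = 712
60–79: 553 * 0.936 = 518
80+: 5031 * 0.946 + 9697 * 0.393 = 4759 + 3811 = 8570
Giving 103 / 77 / 712 / 518 / 8570.
Total after period 4: 103 + 77 + 712 + 518 + 8570 = 9980

9980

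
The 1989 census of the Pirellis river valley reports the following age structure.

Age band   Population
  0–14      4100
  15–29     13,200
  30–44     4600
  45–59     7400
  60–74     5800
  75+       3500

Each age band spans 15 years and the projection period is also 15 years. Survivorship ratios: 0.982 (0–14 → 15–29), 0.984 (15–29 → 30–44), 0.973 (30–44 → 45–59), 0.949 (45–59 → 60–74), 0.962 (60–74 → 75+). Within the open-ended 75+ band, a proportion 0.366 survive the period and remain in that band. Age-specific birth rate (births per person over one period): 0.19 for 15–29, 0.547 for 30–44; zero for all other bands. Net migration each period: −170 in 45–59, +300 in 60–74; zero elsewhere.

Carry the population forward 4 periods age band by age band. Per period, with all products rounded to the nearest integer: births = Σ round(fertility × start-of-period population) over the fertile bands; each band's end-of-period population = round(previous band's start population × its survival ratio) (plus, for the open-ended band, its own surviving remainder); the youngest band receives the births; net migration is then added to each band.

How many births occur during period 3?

3104

Period 1:
Births: 13200 × 0.19 = 2508 ; 4600 × 0.547 = 2516 — total 5024
15–29: 4100 × 0.982 = 4026
30–44: 13200 × 0.984 = 12989
45–59: 4600 × 0.973 = 4476
60–74: 7400 × 0.949 = 7023
75+: 5800 × 0.962 + 3500 × 0.366 = 5580 + 1281 = 6861
Net migration: 45–59 − 170 → 4306; 60–74 + 300 → 7323
Population now: 0–14=5024, 15–29=4026, 30–44=12989, 45–59=4306, 60–74=7323, 75+=6861
Period 2:
Births: 4026 × 0.19 = 765 ; 12989 × 0.547 = 7105 — total 7870
15–29: 5024 × 0.982 = 4934
30–44: 4026 × 0.984 = 3962
45–59: 12989 × 0.973 = 12638
60–74: 4306 × 0.949 = 4086
75+: 7323 × 0.962 + 6861 × 0.366 = 7045 + 2511 = 9556
Net migration: 45–59 − 170 → 12468; 60–74 + 300 → 4386
Population now: 0–14=7870, 15–29=4934, 30–44=3962, 45–59=12468, 60–74=4386, 75+=9556
Period 3:
Births: 4934 × 0.19 = 937 ; 3962 × 0.547 = 2167 — total 3104
15–29: 7870 × 0.982 = 7728
30–44: 4934 × 0.984 = 4855
45–59: 3962 × 0.973 = 3855
60–74: 12468 × 0.949 = 11832
75+: 4386 × 0.962 + 9556 × 0.366 = 4219 + 3497 = 7716
Net migration: 45–59 − 170 → 3685; 60–74 + 300 → 12132
Population now: 0–14=3104, 15–29=7728, 30–44=4855, 45–59=3685, 60–74=12132, 75+=7716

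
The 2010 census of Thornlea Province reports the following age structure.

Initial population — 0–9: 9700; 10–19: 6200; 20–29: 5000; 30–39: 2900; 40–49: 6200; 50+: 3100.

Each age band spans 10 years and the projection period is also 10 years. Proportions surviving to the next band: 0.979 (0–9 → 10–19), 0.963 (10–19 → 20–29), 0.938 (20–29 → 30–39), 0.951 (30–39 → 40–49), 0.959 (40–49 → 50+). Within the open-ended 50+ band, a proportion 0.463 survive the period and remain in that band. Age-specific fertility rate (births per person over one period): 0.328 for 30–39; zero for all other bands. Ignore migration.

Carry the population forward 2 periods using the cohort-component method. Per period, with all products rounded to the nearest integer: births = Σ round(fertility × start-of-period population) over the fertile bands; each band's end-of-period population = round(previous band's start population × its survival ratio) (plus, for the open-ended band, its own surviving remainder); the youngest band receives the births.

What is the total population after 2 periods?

27737

Period 1:
Births: 2900 * 0.328 = 951
10–19: 9700 * 0.979 = 9496
20–29: 6200 * 0.963 = 5971
30–39: 5000 * 0.938 = 4690
40–49: 2900 * 0.951 = 2758
50+: 6200 * 0.959 + 3100 * 0.463 = 5946 + 1435 = 7381
→ [951, 9496, 5971, 4690, 2758, 7381]
Period 2:
Births: 4690 * 0.328 = 1538
10–19: 951 * 0.979 = 931
20–29: 9496 * 0.963 = 9145
30–39: 5971 * 0.938 = 5601
40–49: 4690 * 0.951 = 4460
50+: 2758 * 0.959 + 7381 * 0.463 = 2645 + 3417 = 6062
→ [1538, 931, 9145, 5601, 4460, 6062]
Total after period 2: 1538 + 931 + 9145 + 5601 + 4460 + 6062 = 27737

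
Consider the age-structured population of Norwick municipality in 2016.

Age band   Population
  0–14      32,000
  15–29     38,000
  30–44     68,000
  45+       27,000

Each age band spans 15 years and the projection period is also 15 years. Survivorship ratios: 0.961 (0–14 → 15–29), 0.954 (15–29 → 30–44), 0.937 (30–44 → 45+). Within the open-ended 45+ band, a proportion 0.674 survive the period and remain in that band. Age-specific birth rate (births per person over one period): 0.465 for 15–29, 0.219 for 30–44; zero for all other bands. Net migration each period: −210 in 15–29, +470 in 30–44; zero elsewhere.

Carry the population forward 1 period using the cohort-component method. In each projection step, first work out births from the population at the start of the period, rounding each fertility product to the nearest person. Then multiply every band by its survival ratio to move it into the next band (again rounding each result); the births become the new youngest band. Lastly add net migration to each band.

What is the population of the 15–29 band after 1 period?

30542

Period 1:
Births: 38000 × 0.465 = 17670, 68000 × 0.219 = 14892 ⇒ total 32562
15–29: 32000 × 0.961 = 30752
30–44: 38000 × 0.954 = 36252
45+: 68000 × 0.937 + 27000 × 0.674 = 63716 + 18198 = 81914
Net migration: 15–29 − 210 → 30542; 30–44 + 470 → 36722
Population now: 0–14=32562, 15–29=30542, 30–44=36722, 45+=81914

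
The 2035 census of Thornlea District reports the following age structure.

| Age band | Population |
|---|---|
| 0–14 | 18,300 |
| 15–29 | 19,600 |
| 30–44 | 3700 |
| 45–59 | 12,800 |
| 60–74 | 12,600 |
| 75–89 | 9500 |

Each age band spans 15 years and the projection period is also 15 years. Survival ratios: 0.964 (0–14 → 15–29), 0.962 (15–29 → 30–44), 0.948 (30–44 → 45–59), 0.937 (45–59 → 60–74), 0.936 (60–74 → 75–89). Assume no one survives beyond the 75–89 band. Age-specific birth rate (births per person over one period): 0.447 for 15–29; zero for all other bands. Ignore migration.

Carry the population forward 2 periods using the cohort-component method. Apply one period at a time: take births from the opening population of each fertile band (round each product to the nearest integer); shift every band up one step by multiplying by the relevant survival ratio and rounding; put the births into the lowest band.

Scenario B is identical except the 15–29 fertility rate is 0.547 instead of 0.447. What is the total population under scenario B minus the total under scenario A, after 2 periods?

3653

— Period 1 —
Births: 19600 * 0.447 = 8761
15–29: 18300 * 0.964 = 17641
30–44: 19600 * 0.962 = 18855
45–59: 3700 * 0.948 = 3508
60–74: 12800 * 0.937 = 11994
75–89: 12600 * 0.936 = 11794
End of period: [8761, 17641, 18855, 3508, 11994, 11794]
— Period 2 —
Births: 17641 * 0.447 = 7886
15–29: 8761 * 0.964 = 8446
30–44: 17641 * 0.962 = 16971
45–59: 18855 * 0.948 = 17875
60–74: 3508 * 0.937 = 3287
75–89: 11994 * 0.936 = 11226
End of period: [7886, 8446, 16971, 17875, 3287, 11226]
Scenario A total after 2 periods: 65691
Scenario B projection —
— Period 1 —
Births: 19600 * 0.547 = 10721
15–29: 18300 * 0.964 = 17641
30–44: 19600 * 0.962 = 18855
45–59: 3700 * 0.948 = 3508
60–74: 12800 * 0.937 = 11994
75–89: 12600 * 0.936 = 11794
End of period: [10721, 17641, 18855, 3508, 11994, 11794]
— Period 2 —
Births: 17641 * 0.547 = 9650
15–29: 10721 * 0.964 = 10335
30–44: 17641 * 0.962 = 16971
45–59: 18855 * 0.948 = 17875
60–74: 3508 * 0.937 = 3287
75–89: 11994 * 0.936 = 11226
End of period: [9650, 10335, 16971, 17875, 3287, 11226]
Scenario B total after 2 periods: 69344
Difference B − A = 69344 − 65691 = 3653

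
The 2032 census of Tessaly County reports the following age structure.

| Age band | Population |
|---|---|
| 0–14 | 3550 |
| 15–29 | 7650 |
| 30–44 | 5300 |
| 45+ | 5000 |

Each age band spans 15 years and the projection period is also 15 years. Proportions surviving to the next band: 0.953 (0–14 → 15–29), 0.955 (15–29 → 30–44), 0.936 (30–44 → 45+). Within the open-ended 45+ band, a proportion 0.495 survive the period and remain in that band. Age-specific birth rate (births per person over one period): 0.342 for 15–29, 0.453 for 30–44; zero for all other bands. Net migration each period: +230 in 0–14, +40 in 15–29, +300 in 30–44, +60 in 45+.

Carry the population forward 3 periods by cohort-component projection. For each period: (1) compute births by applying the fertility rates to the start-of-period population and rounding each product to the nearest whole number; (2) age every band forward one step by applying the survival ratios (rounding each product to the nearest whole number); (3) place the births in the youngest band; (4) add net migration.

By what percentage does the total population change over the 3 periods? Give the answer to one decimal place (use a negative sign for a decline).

3.0

After projecting period 1:
Births: 7650 × 0.342 = 2616 ; 5300 × 0.453 = 2401 → total 5017
15–29: 3550 × 0.953 = 3383
30–44: 7650 × 0.955 = 7306
45+: 5300 × 0.936 + 5000 × 0.495 = 4961 + 2475 = 7436
Net migration: 0–14 + 230 → 5247; 15–29 + 40 → 3423; 30–44 + 300 → 7606; 45+ + 60 → 7496
→ [5247, 3423, 7606, 7496]
After projecting period 2:
Births: 3423 × 0.342 = 1171 ; 7606 × 0.453 = 3446 → total 4617
15–29: 5247 × 0.953 = 5000
30–44: 3423 × 0.955 = 3269
45+: 7606 × 0.936 + 7496 × 0.495 = 7119 + 3711 = 10830
Net migration: 0–14 + 230 → 4847; 15–29 + 40 → 5040; 30–44 + 300 → 3569; 45+ + 60 → 10890
→ [4847, 5040, 3569, 10890]
After projecting period 3:
Births: 5040 × 0.342 = 1724 ; 3569 × 0.453 = 1617 → total 3341
15–29: 4847 × 0.953 = 4619
30–44: 5040 × 0.955 = 4813
45+: 3569 × 0.936 + 10890 × 0.495 = 3341 + 5391 = 8732
Net migration: 0–14 + 230 → 3571; 15–29 + 40 → 4659; 30–44 + 300 → 5113; 45+ + 60 → 8792
→ [3571, 4659, 5113, 8792]
Total: 21500 → 22135; change = 635; percentage change = 3.0%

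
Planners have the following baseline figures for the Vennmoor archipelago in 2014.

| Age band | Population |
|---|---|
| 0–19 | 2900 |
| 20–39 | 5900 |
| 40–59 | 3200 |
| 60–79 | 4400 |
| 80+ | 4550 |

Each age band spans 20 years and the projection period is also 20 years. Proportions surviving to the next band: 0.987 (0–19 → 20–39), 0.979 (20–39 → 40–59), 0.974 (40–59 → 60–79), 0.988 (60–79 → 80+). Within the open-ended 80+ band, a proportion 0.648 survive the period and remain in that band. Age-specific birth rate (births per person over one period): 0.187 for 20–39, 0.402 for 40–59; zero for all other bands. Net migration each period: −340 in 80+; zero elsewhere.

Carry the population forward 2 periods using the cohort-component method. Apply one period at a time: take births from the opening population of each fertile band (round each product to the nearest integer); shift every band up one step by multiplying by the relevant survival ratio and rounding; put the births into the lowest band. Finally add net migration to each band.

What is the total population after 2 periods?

20890

— Period 1 —
Births: 5900 * 0.187 = 1103 ; 3200 * 0.402 = 1286 ⇒ total 2389
20–39: 2900 * 0.987 = 2862
40–59: 5900 * 0.979 = 5776
60–79: 3200 * 0.974 = 3117
80+: 4400 * 0.988 + 4550 * 0.648 = 4347 + 2948 = 7295
Net migration: 80+ − 340 → 6955
→ [2389, 2862, 5776, 3117, 6955]
— Period 2 —
Births: 2862 * 0.187 = 535 ; 5776 * 0.402 = 2322 ⇒ total 2857
20–39: 2389 * 0.987 = 2358
40–59: 2862 * 0.979 = 2802
60–79: 5776 * 0.974 = 5626
80+: 3117 * 0.988 + 6955 * 0.648 = 3080 + 4507 = 7587
Net migration: 80+ − 340 → 7247
→ [2857, 2358, 2802, 5626, 7247]
Total after period 2: 2857 + 2358 + 2802 + 5626 + 7247 = 20890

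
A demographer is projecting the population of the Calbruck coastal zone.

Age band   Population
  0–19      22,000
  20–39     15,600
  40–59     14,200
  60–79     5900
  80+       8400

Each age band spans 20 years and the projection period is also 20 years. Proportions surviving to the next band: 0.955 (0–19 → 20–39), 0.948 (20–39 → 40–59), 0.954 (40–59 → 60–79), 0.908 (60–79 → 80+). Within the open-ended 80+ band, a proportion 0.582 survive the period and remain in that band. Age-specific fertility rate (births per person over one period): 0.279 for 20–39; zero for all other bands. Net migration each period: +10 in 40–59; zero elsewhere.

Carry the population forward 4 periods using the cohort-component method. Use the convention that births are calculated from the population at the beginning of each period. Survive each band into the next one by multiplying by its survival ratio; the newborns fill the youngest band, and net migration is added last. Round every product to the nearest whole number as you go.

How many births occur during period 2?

5862

Let group 1 be 0–19 through group 5 = 80+.
— Period 1 —
Births: 15600 × 0.279 = 4352
Group 2: 22000 × 0.955 = 21010
Group 3: 15600 × 0.948 = 14789
Group 4: 14200 × 0.954 = 13547
Group 5: 5900 × 0.908 + 8400 × 0.582 = 5357 + 4889 = 10246
Net migration: Group 3 + 10 → 14799
End of period: [4352, 21010, 14799, 13547, 10246]
— Period 2 —
Births: 21010 × 0.279 = 5862
Group 2: 4352 × 0.955 = 4156
Group 3: 21010 × 0.948 = 19917
Group 4: 14799 × 0.954 = 14118
Group 5: 13547 × 0.908 + 10246 × 0.582 = 12301 + 5963 = 18264
Net migration: Group 3 + 10 → 19927
End of period: [5862, 4156, 19927, 14118, 18264]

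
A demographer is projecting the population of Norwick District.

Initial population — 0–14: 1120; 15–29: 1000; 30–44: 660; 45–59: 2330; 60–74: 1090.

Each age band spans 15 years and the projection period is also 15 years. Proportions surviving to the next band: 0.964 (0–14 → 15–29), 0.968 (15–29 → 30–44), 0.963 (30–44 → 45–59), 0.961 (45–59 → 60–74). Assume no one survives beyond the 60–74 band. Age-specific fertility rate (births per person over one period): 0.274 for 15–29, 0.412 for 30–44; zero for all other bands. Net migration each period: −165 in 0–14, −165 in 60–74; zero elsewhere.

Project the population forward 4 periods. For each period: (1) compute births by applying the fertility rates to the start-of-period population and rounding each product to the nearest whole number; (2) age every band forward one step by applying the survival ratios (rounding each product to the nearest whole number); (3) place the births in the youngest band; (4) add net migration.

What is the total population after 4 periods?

2114

[period 1]
Births: 1000 × 0.274 = 274, 660 × 0.412 = 272 → 546
15–29: 1120 × 0.964 = 1080
30–44: 1000 × 0.968 = 968
45–59: 660 × 0.963 = 636
60–74: 2330 × 0.961 = 2239
Net migration: 0–14 − 165 → 381; 60–74 − 165 → 2074
Giving 381 / 1080 / 968 / 636 / 2074.
[period 2]
Births: 1080 × 0.274 = 296, 968 × 0.412 = 399 → 695
15–29: 381 × 0.964 = 367
30–44: 1080 × 0.968 = 1045
45–59: 968 × 0.963 = 932
60–74: 636 × 0.961 = 611
Net migration: 0–14 − 165 → 530; 60–74 − 165 → 446
Giving 530 / 367 / 1045 / 932 / 446.
[period 3]
Births: 367 × 0.274 = 101, 1045 × 0.412 = 431 → 532
15–29: 530 × 0.964 = 511
30–44: 367 × 0.968 = 355
45–59: 1045 × 0.963 = 1006
60–74: 932 × 0.961 = 896
Net migration: 0–14 − 165 → 367; 60–74 − 165 → 731
Giving 367 / 511 / 355 / 1006 / 731.
[period 4]
Births: 511 × 0.274 = 140, 355 × 0.412 = 146 → 286
15–29: 367 × 0.964 = 354
30–44: 511 × 0.968 = 495
45–59: 355 × 0.963 = 342
60–74: 1006 × 0.961 = 967
Net migration: 0–14 − 165 → 121; 60–74 − 165 → 802
Giving 121 / 354 / 495 / 342 / 802.
Total after period 4: 121 + 354 + 495 + 342 + 802 = 2114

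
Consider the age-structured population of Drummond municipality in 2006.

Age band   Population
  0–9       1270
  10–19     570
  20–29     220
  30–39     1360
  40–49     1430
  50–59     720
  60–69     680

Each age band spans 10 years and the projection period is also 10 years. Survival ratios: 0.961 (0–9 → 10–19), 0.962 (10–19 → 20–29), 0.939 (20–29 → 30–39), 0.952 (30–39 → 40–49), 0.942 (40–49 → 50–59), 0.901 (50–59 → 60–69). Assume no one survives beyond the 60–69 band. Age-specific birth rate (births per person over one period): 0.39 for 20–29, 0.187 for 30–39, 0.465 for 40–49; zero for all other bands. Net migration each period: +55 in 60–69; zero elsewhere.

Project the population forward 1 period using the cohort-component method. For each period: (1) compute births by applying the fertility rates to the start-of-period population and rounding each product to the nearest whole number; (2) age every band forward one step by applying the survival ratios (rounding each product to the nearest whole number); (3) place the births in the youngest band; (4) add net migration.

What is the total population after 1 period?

Call the bands 1 to 7, youngest first.
Period 1:
Births: 220 × 0.39 = 86  |  1360 × 0.187 = 254  |  1430 × 0.465 = 665 ⇒ total 1005
Band 2: 1270 × 0.961 = 1220
Band 3: 570 × 0.962 = 548
Band 4: 220 × 0.939 = 207
Band 5: 1360 × 0.952 = 1295
Band 6: 1430 × 0.942 = 1347
Band 7: 720 × 0.901 = 649
Net migration: Band 7 + 55 → 704
→ [1005, 1220, 548, 207, 1295, 1347, 704]
Total after period 1: 1005 + 1220 + 548 + 207 + 1295 + 1347 + 704 = 6326

6326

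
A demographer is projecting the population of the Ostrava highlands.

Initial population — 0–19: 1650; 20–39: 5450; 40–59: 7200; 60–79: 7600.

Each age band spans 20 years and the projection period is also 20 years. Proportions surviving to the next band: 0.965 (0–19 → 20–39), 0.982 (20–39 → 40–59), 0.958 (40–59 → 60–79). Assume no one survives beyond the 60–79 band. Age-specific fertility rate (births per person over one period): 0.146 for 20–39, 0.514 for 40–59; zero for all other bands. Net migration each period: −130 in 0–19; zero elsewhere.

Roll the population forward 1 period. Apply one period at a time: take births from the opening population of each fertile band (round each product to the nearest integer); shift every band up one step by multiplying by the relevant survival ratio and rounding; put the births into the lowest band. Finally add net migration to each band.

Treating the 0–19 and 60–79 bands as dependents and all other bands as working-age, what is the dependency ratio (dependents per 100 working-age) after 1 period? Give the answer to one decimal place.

162.2

— Period 1 —
Births: 5450 × 0.146 = 796  |  7200 × 0.514 = 3701 ⇒ total 4497
20–39: 1650 × 0.965 = 1592
40–59: 5450 × 0.982 = 5352
60–79: 7200 × 0.958 = 6898
Net migration: 0–19 − 130 → 4367
End of period: [4367, 1592, 5352, 6898]
Dependents (band 0–19 + band 60–79) = 4367 + 6898 = 11265; working-age = 6944; ratio = 11265/6944 × 100 = 162.2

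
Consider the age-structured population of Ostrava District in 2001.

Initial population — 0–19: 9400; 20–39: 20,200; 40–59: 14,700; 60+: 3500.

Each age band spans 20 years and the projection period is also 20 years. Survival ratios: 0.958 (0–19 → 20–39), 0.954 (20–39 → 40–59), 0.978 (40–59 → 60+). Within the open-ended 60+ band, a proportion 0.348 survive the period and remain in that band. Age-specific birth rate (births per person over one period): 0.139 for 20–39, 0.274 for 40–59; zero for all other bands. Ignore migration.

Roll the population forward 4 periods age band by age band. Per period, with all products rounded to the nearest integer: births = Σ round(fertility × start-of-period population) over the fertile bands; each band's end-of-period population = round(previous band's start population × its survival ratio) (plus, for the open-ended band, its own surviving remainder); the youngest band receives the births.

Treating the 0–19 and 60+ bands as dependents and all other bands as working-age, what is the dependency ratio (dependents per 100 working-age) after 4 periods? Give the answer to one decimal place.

160.0

Period 1.
Births: 20200 × 0.139 = 2808 ; 14700 × 0.274 = 4028 → total 6836
20–39: 9400 × 0.958 = 9005
40–59: 20200 × 0.954 = 19271
60+: 14700 × 0.978 + 3500 × 0.348 = 14377 + 1218 = 15595
Population now: 0–19=6836, 20–39=9005, 40–59=19271, 60+=15595
Period 2.
Births: 9005 × 0.139 = 1252 ; 19271 × 0.274 = 5280 → total 6532
20–39: 6836 × 0.958 = 6549
40–59: 9005 × 0.954 = 8591
60+: 19271 × 0.978 + 15595 × 0.348 = 18847 + 5427 = 24274
Population now: 0–19=6532, 20–39=6549, 40–59=8591, 60+=24274
Period 3.
Births: 6549 × 0.139 = 910 ; 8591 × 0.274 = 2354 → total 3264
20–39: 6532 × 0.958 = 6258
40–59: 6549 × 0.954 = 6248
60+: 8591 × 0.978 + 24274 × 0.348 = 8402 + 8447 = 16849
Population now: 0–19=3264, 20–39=6258, 40–59=6248, 60+=16849
Period 4.
Births: 6258 × 0.139 = 870 ; 6248 × 0.274 = 1712 → total 2582
20–39: 3264 × 0.958 = 3127
40–59: 6258 × 0.954 = 5970
60+: 6248 × 0.978 + 16849 × 0.348 = 6111 + 5863 = 11974
Population now: 0–19=2582, 20–39=3127, 40–59=5970, 60+=11974
Dependents (band 0–19 + band 60+) = 2582 + 11974 = 14556; working-age = 9097; ratio = 14556/9097 × 100 = 160.0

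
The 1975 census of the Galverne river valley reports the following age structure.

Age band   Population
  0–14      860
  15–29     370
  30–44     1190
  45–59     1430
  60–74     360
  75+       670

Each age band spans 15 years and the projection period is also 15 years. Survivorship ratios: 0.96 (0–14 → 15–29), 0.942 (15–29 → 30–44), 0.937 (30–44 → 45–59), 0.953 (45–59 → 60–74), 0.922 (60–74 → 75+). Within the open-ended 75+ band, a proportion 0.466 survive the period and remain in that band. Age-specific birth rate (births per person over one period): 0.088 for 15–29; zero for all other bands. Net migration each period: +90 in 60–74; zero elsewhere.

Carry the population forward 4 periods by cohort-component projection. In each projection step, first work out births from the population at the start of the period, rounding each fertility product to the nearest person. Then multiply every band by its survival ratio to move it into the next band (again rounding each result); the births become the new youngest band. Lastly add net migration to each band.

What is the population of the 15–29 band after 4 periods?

(Bands numbered youngest = 1 to oldest = 6.)
[period 1]
Births: 370 × 0.088 = 33
Band 2: 860 × 0.96 = 826
Band 3: 370 × 0.942 = 349
Band 4: 1190 × 0.937 = 1115
Band 5: 1430 × 0.953 = 1363
Band 6: 360 × 0.922 + 670 × 0.466 = 332 + 312 = 644
Net migration: Band 5 + 90 → 1453
→ [33, 826, 349, 1115, 1453, 644]
[period 2]
Births: 826 × 0.088 = 73
Band 2: 33 × 0.96 = 32
Band 3: 826 × 0.942 = 778
Band 4: 349 × 0.937 = 327
Band 5: 1115 × 0.953 = 1063
Band 6: 1453 × 0.922 + 644 × 0.466 = 1340 + 300 = 1640
Net migration: Band 5 + 90 → 1153
→ [73, 32, 778, 327, 1153, 1640]
[period 3]
Births: 32 × 0.088 = 3
Band 2: 73 × 0.96 = 70
Band 3: 32 × 0.942 = 30
Band 4: 778 × 0.937 = 729
Band 5: 327 × 0.953 = 312
Band 6: 1153 × 0.922 + 1640 × 0.466 = 1063 + 764 = 1827
Net migration: Band 5 + 90 → 402
→ [3, 70, 30, 729, 402, 1827]
[period 4]
Births: 70 × 0.088 = 6
Band 2: 3 × 0.96 = 3
Band 3: 70 × 0.942 = 66
Band 4: 30 × 0.937 = 28
Band 5: 729 × 0.953 = 695
Band 6: 402 × 0.922 + 1827 × 0.466 = 371 + 851 = 1222
Net migration: Band 5 + 90 → 785
→ [6, 3, 66, 28, 785, 1222]

3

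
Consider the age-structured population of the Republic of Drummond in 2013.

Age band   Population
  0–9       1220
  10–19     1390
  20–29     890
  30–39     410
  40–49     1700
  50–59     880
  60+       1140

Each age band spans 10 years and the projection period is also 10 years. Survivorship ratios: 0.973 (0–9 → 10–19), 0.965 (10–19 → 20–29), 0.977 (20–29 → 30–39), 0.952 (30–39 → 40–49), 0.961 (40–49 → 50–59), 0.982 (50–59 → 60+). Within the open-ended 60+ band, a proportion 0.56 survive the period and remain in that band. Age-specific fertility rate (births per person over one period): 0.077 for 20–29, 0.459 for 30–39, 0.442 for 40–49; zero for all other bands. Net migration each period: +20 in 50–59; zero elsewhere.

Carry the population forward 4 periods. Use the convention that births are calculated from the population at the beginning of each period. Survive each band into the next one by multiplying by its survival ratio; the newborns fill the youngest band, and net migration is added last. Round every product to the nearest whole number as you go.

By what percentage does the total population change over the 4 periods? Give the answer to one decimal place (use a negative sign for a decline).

2.2

Numbering the bands 1..7 from youngest to oldest:
— Period 1 —
Births: 890 * 0.077 = 69  |  410 * 0.459 = 188  |  1700 * 0.442 = 751 — total 1008
Band 2: 1220 * 0.973 = 1187
Band 3: 1390 * 0.965 = 1341
Band 4: 890 * 0.977 = 870
Band 5: 410 * 0.952 = 390
Band 6: 1700 * 0.961 = 1634
Band 7: 880 * 0.982 + 1140 * 0.56 = 864 + 638 = 1502
Net migration: Band 6 + 20 → 1654
→ [1008, 1187, 1341, 870, 390, 1654, 1502]
— Period 2 —
Births: 1341 * 0.077 = 103  |  870 * 0.459 = 399  |  390 * 0.442 = 172 — total 674
Band 2: 1008 * 0.973 = 981
Band 3: 1187 * 0.965 = 1145
Band 4: 1341 * 0.977 = 1310
Band 5: 870 * 0.952 = 828
Band 6: 390 * 0.961 = 375
Band 7: 1654 * 0.982 + 1502 * 0.56 = 1624 + 841 = 2465
Net migration: Band 6 + 20 → 395
→ [674, 981, 1145, 1310, 828, 395, 2465]
— Period 3 —
Births: 1145 * 0.077 = 88  |  1310 * 0.459 = 601  |  828 * 0.442 = 366 — total 1055
Band 2: 674 * 0.973 = 656
Band 3: 981 * 0.965 = 947
Band 4: 1145 * 0.977 = 1119
Band 5: 1310 * 0.952 = 1247
Band 6: 828 * 0.961 = 796
Band 7: 395 * 0.982 + 2465 * 0.56 = 388 + 1380 = 1768
Net migration: Band 6 + 20 → 816
→ [1055, 656, 947, 1119, 1247, 816, 1768]
— Period 4 —
Births: 947 * 0.077 = 73  |  1119 * 0.459 = 514  |  1247 * 0.442 = 551 — total 1138
Band 2: 1055 * 0.973 = 1027
Band 3: 656 * 0.965 = 633
Band 4: 947 * 0.977 = 925
Band 5: 1119 * 0.952 = 1065
Band 6: 1247 * 0.961 = 1198
Band 7: 816 * 0.982 + 1768 * 0.56 = 801 + 990 = 1791
Net migration: Band 6 + 20 → 1218
→ [1138, 1027, 633, 925, 1065, 1218, 1791]
Total: 7630 → 7797; change = 167; percentage change = 2.2%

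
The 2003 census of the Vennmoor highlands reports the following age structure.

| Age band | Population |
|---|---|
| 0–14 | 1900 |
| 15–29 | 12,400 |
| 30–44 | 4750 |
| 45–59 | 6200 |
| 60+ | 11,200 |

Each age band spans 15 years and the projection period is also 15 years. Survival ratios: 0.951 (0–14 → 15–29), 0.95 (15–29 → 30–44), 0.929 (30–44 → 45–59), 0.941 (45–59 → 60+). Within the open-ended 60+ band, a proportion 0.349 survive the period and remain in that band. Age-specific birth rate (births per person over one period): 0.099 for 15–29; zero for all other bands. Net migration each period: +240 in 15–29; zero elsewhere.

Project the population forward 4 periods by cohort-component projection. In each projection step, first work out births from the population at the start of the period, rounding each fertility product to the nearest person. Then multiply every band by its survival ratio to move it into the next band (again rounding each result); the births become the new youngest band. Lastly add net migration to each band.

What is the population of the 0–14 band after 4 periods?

43

[period 1]
Births: 12400 × 0.099 = 1228
15–29: 1900 × 0.951 = 1807
30–44: 12400 × 0.95 = 11780
45–59: 4750 × 0.929 = 4413
60+: 6200 × 0.941 + 11200 × 0.349 = 5834 + 3909 = 9743
Net migration: 15–29 + 240 → 2047
→ [1228, 2047, 11780, 4413, 9743]
[period 2]
Births: 2047 × 0.099 = 203
15–29: 1228 × 0.951 = 1168
30–44: 2047 × 0.95 = 1945
45–59: 11780 × 0.929 = 10944
60+: 4413 × 0.941 + 9743 × 0.349 = 4153 + 3400 = 7553
Net migration: 15–29 + 240 → 1408
→ [203, 1408, 1945, 10944, 7553]
[period 3]
Births: 1408 × 0.099 = 139
15–29: 203 × 0.951 = 193
30–44: 1408 × 0.95 = 1338
45–59: 1945 × 0.929 = 1807
60+: 10944 × 0.941 + 7553 × 0.349 = 10298 + 2636 = 12934
Net migration: 15–29 + 240 → 433
→ [139, 433, 1338, 1807, 12934]
[period 4]
Births: 433 × 0.099 = 43
15–29: 139 × 0.951 = 132
30–44: 433 × 0.95 = 411
45–59: 1338 × 0.929 = 1243
60+: 1807 × 0.941 + 12934 × 0.349 = 1700 + 4514 = 6214
Net migration: 15–29 + 240 → 372
→ [43, 372, 411, 1243, 6214]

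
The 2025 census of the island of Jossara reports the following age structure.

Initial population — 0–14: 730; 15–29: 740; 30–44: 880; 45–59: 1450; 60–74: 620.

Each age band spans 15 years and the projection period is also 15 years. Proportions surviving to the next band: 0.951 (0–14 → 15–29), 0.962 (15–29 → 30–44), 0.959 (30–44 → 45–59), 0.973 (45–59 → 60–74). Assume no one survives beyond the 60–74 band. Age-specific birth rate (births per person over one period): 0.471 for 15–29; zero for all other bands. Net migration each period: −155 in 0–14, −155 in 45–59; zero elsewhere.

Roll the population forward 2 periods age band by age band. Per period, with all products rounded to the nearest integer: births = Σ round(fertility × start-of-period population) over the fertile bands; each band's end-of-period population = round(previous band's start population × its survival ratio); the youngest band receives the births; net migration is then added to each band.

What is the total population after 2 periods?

2222

Numbering the groups 1..5 from youngest to oldest:
Period 1:
Births: 740 * 0.471 = 349
Group 2: 730 * 0.951 = 694
Group 3: 740 * 0.962 = 712
Group 4: 880 * 0.959 = 844
Group 5: 1450 * 0.973 = 1411
Net migration: Group 1 − 155 → 194; Group 4 − 155 → 689
End of period: [194, 694, 712, 689, 1411]
Period 2:
Births: 694 * 0.471 = 327
Group 2: 194 * 0.951 = 184
Group 3: 694 * 0.962 = 668
Group 4: 712 * 0.959 = 683
Group 5: 689 * 0.973 = 670
Net migration: Group 1 − 155 → 172; Group 4 − 155 → 528
End of period: [172, 184, 668, 528, 670]
Total after period 2: 172 + 184 + 668 + 528 + 670 = 2222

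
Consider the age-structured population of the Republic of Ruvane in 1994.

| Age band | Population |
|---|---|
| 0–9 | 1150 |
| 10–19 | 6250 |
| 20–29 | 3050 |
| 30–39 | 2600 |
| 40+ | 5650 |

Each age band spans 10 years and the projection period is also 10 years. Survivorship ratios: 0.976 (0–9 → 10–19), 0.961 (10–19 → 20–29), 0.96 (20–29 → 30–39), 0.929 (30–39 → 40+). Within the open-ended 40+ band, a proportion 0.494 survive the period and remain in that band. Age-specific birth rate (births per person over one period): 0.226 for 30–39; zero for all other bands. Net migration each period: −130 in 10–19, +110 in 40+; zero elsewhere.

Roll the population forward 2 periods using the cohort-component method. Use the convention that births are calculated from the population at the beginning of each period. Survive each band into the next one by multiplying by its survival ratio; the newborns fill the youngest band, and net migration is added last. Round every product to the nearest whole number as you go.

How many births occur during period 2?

662

Let band 1 be 0–9 through band 5 = 40+.
Period 1:
Births: 2600 * 0.226 = 588
Band 2: 1150 * 0.976 = 1122
Band 3: 6250 * 0.961 = 6006
Band 4: 3050 * 0.96 = 2928
Band 5: 2600 * 0.929 + 5650 * 0.494 = 2415 + 2791 = 5206
Net migration: Band 2 − 130 → 992; Band 5 + 110 → 5316
End of period: [588, 992, 6006, 2928, 5316]
Period 2:
Births: 2928 * 0.226 = 662
Band 2: 588 * 0.976 = 574
Band 3: 992 * 0.961 = 953
Band 4: 6006 * 0.96 = 5766
Band 5: 2928 * 0.929 + 5316 * 0.494 = 2720 + 2626 = 5346
Net migration: Band 2 − 130 → 444; Band 5 + 110 → 5456
End of period: [662, 444, 953, 5766, 5456]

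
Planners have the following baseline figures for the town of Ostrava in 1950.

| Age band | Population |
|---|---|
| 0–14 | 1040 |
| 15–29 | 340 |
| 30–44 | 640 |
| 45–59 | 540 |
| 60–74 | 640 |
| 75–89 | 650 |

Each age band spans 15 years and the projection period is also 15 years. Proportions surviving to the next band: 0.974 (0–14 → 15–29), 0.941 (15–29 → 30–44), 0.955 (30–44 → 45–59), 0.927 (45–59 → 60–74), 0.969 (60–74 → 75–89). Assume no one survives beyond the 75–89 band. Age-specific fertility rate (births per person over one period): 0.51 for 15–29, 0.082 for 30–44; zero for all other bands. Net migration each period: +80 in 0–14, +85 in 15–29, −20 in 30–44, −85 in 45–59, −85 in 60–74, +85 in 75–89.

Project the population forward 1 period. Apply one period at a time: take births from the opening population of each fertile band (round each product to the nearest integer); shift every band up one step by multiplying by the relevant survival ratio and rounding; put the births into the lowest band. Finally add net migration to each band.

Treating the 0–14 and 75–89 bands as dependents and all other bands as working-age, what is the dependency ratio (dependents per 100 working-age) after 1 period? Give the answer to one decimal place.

43.2

Numbering the groups 1..6 from youngest to oldest:
[period 1]
Births: 340 × 0.51 = 173  |  640 × 0.082 = 52 → 225
Group 2: 1040 × 0.974 = 1013
Group 3: 340 × 0.941 = 320
Group 4: 640 × 0.955 = 611
Group 5: 540 × 0.927 = 501
Group 6: 640 × 0.969 = 620
Net migration: Group 1 + 80 → 305; Group 2 + 85 → 1098; Group 3 − 20 → 300; Group 4 − 85 → 526; Group 5 − 85 → 416; Group 6 + 85 → 705
→ [305, 1098, 300, 526, 416, 705]
Dependents (band 0–14 + band 75–89) = 305 + 705 = 1010; working-age = 2340; ratio = 1010/2340 × 100 = 43.2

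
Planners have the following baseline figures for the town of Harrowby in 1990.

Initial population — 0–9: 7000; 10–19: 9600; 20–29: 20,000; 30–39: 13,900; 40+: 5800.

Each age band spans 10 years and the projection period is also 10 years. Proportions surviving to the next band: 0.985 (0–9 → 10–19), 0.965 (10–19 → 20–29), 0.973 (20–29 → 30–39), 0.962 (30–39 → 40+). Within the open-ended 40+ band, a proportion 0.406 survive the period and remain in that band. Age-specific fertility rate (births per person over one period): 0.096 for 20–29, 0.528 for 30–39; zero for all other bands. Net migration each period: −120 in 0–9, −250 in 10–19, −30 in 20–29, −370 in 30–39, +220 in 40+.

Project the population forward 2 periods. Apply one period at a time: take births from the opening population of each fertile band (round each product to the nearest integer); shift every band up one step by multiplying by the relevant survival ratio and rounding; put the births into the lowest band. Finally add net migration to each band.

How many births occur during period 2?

10966

Let group 1 be 0–9 through group 5 = 40+.
— Period 1 —
Births: 20000 × 0.096 = 1920 ; 13900 × 0.528 = 7339 → 9259
Group 2: 7000 × 0.985 = 6895
Group 3: 9600 × 0.965 = 9264
Group 4: 20000 × 0.973 = 19460
Group 5: 13900 × 0.962 + 5800 × 0.406 = 13372 + 2355 = 15727
Net migration: Group 1 − 120 → 9139; Group 2 − 250 → 6645; Group 3 − 30 → 9234; Group 4 − 370 → 19090; Group 5 + 220 → 15947
→ [9139, 6645, 9234, 19090, 15947]
— Period 2 —
Births: 9234 × 0.096 = 886 ; 19090 × 0.528 = 10080 → 10966
Group 2: 9139 × 0.985 = 9002
Group 3: 6645 × 0.965 = 6412
Group 4: 9234 × 0.973 = 8985
Group 5: 19090 × 0.962 + 15947 × 0.406 = 18365 + 6474 = 24839
Net migration: Group 1 − 120 → 10846; Group 2 − 250 → 8752; Group 3 − 30 → 6382; Group 4 − 370 → 8615; Group 5 + 220 → 25059
→ [10846, 8752, 6382, 8615, 25059]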